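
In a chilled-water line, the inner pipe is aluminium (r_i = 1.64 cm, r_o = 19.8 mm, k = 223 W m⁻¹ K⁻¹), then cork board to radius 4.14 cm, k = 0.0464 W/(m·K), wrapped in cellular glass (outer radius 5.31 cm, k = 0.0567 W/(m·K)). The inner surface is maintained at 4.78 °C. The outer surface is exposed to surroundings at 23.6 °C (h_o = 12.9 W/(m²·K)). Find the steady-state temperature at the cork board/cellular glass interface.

Resistance network (inner→outer):
  R'_aluminium = ln(0.0198/0.0164)/(2πk) = 0.1884/(2π·223) = 1.345×10^-4 m·K/W
  R'_cork board = ln(0.0414/0.0198)/(2πk) = 0.7376/(2π·0.0464) = 2.530 m·K/W
  R'_cellular glass = ln(0.0531/0.0414)/(2πk) = 0.2489/(2π·0.0567) = 0.6986 m·K/W
  R'_conv,out = 1/(2πr h) = 1/(2π·0.0531·12.9) = 0.2323 m·K/W
ΣR = 1.345×10^-4 + 2.530 + 0.6986 + 0.2323 = 3.461 m·K/W
Q' = ΔT/ΣR = (4.78 °C − 23.6 °C)/3.461 = -5.438 W/m
From the inner boundary to the cork board/cellular glass interface, ΣR_partial = 2.530 m·K/W.
T_interface = T_in − Q'·ΣR_partial = 4.78 °C − (-5.438)(2.530) = 18.5 °C

T = 18.5 °C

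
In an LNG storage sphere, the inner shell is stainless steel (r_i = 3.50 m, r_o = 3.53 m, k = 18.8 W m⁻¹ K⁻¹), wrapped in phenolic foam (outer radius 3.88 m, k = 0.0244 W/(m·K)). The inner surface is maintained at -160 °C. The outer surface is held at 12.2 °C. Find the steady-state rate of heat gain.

Q = 2.07 kW

Resistance network (inner→outer):
  R_stainless steel = (1/3.50 − 1/3.53)/(4πk) = 0.002428/(4π·18.8) = 1.028×10^-5 K/W
  R_phenolic foam = (1/3.53 − 1/3.88)/(4πk) = 0.02555/(4π·0.0244) = 0.08334 K/W
ΣR = 1.028×10^-5 + 0.08334 = 0.08335 K/W
Q = ΔT/ΣR = (-160 °C − 12.2 °C)/0.08335 = -2070 W
(Negative Q ⇒ heat flows inward; heat gain = 2070 W.)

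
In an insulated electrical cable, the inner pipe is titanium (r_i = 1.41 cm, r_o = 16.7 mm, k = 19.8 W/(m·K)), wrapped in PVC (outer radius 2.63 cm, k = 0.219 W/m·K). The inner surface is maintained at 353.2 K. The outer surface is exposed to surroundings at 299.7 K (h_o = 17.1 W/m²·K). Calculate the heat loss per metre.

Q' = 78.1 W/m

Resistance network (inner→outer):
  R'_titanium = ln(0.0167/0.0141)/(2πk) = 0.1692/(2π·19.8) = 0.001360 m·K/W
  R'_PVC = ln(0.0263/0.0167)/(2πk) = 0.4542/(2π·0.219) = 0.3301 m·K/W
  R'_conv,out = 1/(2πr h) = 1/(2π·0.0263·17.1) = 0.3539 m·K/W
ΣR = 0.001360 + 0.3301 + 0.3539 = 0.6854 m·K/W
Q' = ΔT/ΣR = (353.2 K − 299.7 K)/0.6854 = 78.1 W/m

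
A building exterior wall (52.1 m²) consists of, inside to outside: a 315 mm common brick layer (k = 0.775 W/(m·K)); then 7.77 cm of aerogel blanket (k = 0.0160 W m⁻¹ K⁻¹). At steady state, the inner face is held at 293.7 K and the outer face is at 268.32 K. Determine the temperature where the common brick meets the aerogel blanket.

T = 291.7 K

Resistance network (inner→outer):
  R_common brick = L/(kA) = 0.315/(0.775·52.1) = 0.007801 K/W
  R_aerogel blanket = L/(kA) = 0.0777/(0.0160·52.1) = 0.09321 K/W
ΣR = 0.007801 + 0.09321 = 0.1010 K/W
Q = ΔT/ΣR = (293.7 K − 268.32 K)/0.1010 = 251.3 W
From the inner boundary to the common brick/aerogel blanket interface, ΣR_partial = 0.007801 K/W.
T_interface = T_in − Q·ΣR_partial = 293.7 K − (251.3)(0.007801) = 291.7 K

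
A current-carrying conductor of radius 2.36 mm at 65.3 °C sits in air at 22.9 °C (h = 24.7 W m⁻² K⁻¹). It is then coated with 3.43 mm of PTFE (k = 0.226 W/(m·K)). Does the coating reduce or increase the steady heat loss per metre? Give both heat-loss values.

increases: 15.5 → 24.3 W/m

Critical radius for a cylinder: r_cr = k/h = 0.00915 m = 0.915 cm.
Outer radius after coating: r₂ = 0.00236 + 0.00343 = 0.00579 m.
Since r₁ < r_cr and r₂ ≤ r_cr, the coating moves toward the maximum at r_cr — heat loss rises.
Bare: R = 1/(2πr₁h) = 2.730 m·K/W; Q = 42.4/2.730 = 15.5 W/m.
Coated: R = R_cond + R_conv = 1.745 m·K/W; Q = 42.4/1.745 = 24.3 W/m.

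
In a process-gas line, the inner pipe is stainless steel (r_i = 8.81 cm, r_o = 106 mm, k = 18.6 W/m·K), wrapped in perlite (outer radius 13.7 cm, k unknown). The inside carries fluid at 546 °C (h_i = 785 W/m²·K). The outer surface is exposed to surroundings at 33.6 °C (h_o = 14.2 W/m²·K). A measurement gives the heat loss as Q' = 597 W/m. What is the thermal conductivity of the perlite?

k = 0.0528 W/m·K

ΣR = ΔT/Q' = |546 − 33.6|/597 = 0.8583 m·K/W
Known resistances:
  R'_conv,in = 1/(2πr h) = 1/(2π·0.0881·785) = 0.002301 m·K/W
  R'_stainless steel = ln(0.106/0.0881)/(2πk) = 0.1850/(2π·18.6) = 0.001583 m·K/W
  R'_conv,out = 1/(2πr h) = 1/(2π·0.137·14.2) = 0.08181 m·K/W
R_perlite = ΣR − ΣR_known = 0.8583 − 0.08569 = 0.7726 m·K/W
ln(r₂/r₁)/(2πk) = 0.7726 ⇒ k = 0.2565/(2π·0.7726) = 0.0528 W/m·K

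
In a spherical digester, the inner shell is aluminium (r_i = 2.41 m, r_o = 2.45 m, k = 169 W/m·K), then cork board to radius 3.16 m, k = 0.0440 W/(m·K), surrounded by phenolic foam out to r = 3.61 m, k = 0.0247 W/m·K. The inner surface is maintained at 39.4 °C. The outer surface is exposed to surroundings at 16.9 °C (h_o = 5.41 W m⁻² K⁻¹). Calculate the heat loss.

Q = 76.5 W

Resistance network (inner→outer):
  R_aluminium = (1/2.41 − 1/2.45)/(4πk) = 0.006774/(4π·169) = 3.190×10^-6 K/W
  R_cork board = (1/2.45 − 1/3.16)/(4πk) = 0.09171/(4π·0.0440) = 0.1659 K/W
  R_phenolic foam = (1/3.16 − 1/3.61)/(4πk) = 0.03945/(4π·0.0247) = 0.1271 K/W
  R_conv,out = 1/(4πr²h) = 1/(4π·3.61²·5.41) = 0.001129 K/W
ΣR = 3.190×10^-6 + 0.1659 + 0.1271 + 0.001129 = 0.2941 K/W
Q = ΔT/ΣR = (39.4 °C − 16.9 °C)/0.2941 = 76.5 W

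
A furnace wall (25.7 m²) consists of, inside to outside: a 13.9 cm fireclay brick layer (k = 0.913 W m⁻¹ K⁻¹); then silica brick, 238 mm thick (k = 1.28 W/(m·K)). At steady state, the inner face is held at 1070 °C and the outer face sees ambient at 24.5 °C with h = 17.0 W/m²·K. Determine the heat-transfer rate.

Treat each layer as a resistance in series:
  R_fireclay brick = L/(kA) = 0.139/(0.913·25.7) = 0.005924 K/W
  R_silica brick = L/(kA) = 0.238/(1.28·25.7) = 0.007235 K/W
  R_conv,out = 1/(hA) = 1/(17.0·25.7) = 0.002289 K/W
ΣR = 0.005924 + 0.007235 + 0.002289 = 0.01545 K/W
Q = ΔT/ΣR = (1070 °C − 24.5 °C)/0.01545 = 67700 W

Q = 67.7 kW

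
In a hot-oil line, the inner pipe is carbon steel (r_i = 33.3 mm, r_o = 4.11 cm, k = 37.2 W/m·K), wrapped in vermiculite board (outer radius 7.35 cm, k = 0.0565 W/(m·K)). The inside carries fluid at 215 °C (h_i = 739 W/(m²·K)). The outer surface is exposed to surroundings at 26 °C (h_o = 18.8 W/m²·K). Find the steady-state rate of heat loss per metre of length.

Q' = 107 W/m

Resistance network (inner→outer):
  R'_conv,in = 1/(2πr h) = 1/(2π·0.0333·739) = 0.006467 m·K/W
  R'_carbon steel = ln(0.0411/0.0333)/(2πk) = 0.2105/(2π·37.2) = 9.004×10^-4 m·K/W
  R'_vermiculite board = ln(0.0735/0.0411)/(2πk) = 0.5813/(2π·0.0565) = 1.637 m·K/W
  R'_conv,out = 1/(2πr h) = 1/(2π·0.0735·18.8) = 0.1152 m·K/W
ΣR = 0.006467 + 9.004×10^-4 + 1.637 + 0.1152 = 1.760 m·K/W
Q' = ΔT/ΣR = (215 °C − 26 °C)/1.760 = 107 W/m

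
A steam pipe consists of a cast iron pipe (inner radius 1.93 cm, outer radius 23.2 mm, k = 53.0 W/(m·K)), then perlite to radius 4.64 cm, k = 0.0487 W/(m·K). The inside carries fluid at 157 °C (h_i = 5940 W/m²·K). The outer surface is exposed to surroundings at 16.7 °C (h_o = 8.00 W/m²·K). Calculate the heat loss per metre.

Q' = 52.0 W/m

Treat each layer as a resistance in series:
  R'_conv,in = 1/(2πr h) = 1/(2π·0.0193·5940) = 0.001388 m·K/W
  R'_cast iron = ln(0.0232/0.0193)/(2πk) = 0.1840/(2π·53.0) = 5.527×10^-4 m·K/W
  R'_perlite = ln(0.0464/0.0232)/(2πk) = 0.6931/(2π·0.0487) = 2.265 m·K/W
  R'_conv,out = 1/(2πr h) = 1/(2π·0.0464·8.00) = 0.4288 m·K/W
ΣR = 0.001388 + 5.527×10^-4 + 2.265 + 0.4288 = 2.696 m·K/W
Q' = ΔT/ΣR = (157 °C − 16.7 °C)/2.696 = 52.0 W/m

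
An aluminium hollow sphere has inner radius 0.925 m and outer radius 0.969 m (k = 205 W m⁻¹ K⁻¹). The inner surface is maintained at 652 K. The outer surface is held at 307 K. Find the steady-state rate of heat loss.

Q = 18100 kW

Q = 4πk·ΔT/(1/r₁ − 1/r₂) = 4π × 205 × 345 / (1/0.925 − 1/0.969) = 1.81×10^7 W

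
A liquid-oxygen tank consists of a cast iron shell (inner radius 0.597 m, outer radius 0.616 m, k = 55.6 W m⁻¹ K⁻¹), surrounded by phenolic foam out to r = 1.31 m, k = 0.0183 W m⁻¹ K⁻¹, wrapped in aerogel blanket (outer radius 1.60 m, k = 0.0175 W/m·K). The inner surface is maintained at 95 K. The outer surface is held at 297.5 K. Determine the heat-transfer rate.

Series thermal resistances, inner to outer:
  R_cast iron = (1/0.597 − 1/0.616)/(4πk) = 0.05167/(4π·55.6) = 7.395×10^-5 K/W
  R_phenolic foam = (1/0.616 − 1/1.31)/(4πk) = 0.8600/(4π·0.0183) = 3.740 K/W
  R_aerogel blanket = (1/1.31 − 1/1.60)/(4πk) = 0.1384/(4π·0.0175) = 0.6292 K/W
ΣR = 7.395×10^-5 + 3.740 + 0.6292 = 4.369 K/W
Q = ΔT/ΣR = (95 K − 297.5 K)/4.369 = -46.3 W
(Negative Q ⇒ heat flows inward; heat gain = 46.3 W.)

Q = 46.3 W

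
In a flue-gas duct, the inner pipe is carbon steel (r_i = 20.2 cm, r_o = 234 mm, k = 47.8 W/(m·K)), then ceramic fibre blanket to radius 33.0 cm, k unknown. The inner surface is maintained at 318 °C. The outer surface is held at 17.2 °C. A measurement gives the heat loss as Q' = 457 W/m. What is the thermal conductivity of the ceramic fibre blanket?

k = 0.0832 W/m·K

ΣR = ΔT/Q' = |318 − 17.2|/457 = 0.6582 m·K/W
Known resistances:
  R'_carbon steel = ln(0.234/0.202)/(2πk) = 0.1471/(2π·47.8) = 4.896×10^-4 m·K/W
R_ceramic fibre blanket = ΣR − ΣR_known = 0.6582 − 4.896×10^-4 = 0.6577 m·K/W
ln(r₂/r₁)/(2πk) = 0.6577 ⇒ k = 0.3438/(2π·0.6577) = 0.0832 W/m·K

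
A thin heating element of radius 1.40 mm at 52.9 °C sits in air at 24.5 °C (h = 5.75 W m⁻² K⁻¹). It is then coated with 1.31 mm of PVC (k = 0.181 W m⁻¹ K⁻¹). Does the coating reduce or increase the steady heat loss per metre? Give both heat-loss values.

Critical radius for a cylinder: r_cr = k/h = 0.0315 m = 3.15 cm.
Outer radius after coating: r₂ = 0.00140 + 0.00131 = 0.00271 m.
Since r₁ < r_cr and r₂ ≤ r_cr, the coating moves toward the maximum at r_cr — heat loss rises.
Bare: R = 1/(2πr₁h) = 19.77 m·K/W; Q = 28.4/19.77 = 1.44 W/m.
Coated: R = R_cond + R_conv = 10.79 m·K/W; Q = 28.4/10.79 = 2.63 W/m.

increases: 1.44 → 2.63 W/m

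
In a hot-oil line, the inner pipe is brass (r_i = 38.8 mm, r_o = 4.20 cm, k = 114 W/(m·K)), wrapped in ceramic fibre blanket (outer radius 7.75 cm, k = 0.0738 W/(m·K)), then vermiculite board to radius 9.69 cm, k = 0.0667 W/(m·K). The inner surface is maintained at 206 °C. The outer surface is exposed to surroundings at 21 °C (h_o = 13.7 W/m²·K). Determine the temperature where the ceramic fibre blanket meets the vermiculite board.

T = 82.2 °C

Resistance network (inner→outer):
  R'_brass = ln(0.0420/0.0388)/(2πk) = 0.07925/(2π·114) = 1.106×10^-4 m·K/W
  R'_ceramic fibre blanket = ln(0.0775/0.0420)/(2πk) = 0.6126/(2π·0.0738) = 1.321 m·K/W
  R'_vermiculite board = ln(0.0969/0.0775)/(2πk) = 0.2234/(2π·0.0667) = 0.5331 m·K/W
  R'_conv,out = 1/(2πr h) = 1/(2π·0.0969·13.7) = 0.1199 m·K/W
ΣR = 1.106×10^-4 + 1.321 + 0.5331 + 0.1199 = 1.974 m·K/W
Q' = ΔT/ΣR = (206 °C − 21 °C)/1.974 = 93.72 W/m
From the inner boundary to the ceramic fibre blanket/vermiculite board interface, ΣR_partial = 1.321 m·K/W.
T_interface = T_in − Q'·ΣR_partial = 206 °C − (93.72)(1.321) = 82.2 °C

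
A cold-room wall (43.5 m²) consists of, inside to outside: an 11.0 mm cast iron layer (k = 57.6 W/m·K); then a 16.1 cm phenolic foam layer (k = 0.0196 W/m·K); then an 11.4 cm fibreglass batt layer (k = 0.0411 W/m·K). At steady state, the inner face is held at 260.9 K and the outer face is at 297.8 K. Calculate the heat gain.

Q = 146 W

Series thermal resistances, inner to outer:
  R_cast iron = L/(kA) = 0.0110/(57.6·43.5) = 4.390×10^-6 K/W
  R_phenolic foam = L/(kA) = 0.161/(0.0196·43.5) = 0.1888 K/W
  R_fibreglass batt = L/(kA) = 0.114/(0.0411·43.5) = 0.06376 K/W
ΣR = 4.390×10^-6 + 0.1888 + 0.06376 = 0.2526 K/W
Q = ΔT/ΣR = (260.9 K − 297.8 K)/0.2526 = -146 W
(Negative Q ⇒ heat flows inward; heat gain = 146 W.)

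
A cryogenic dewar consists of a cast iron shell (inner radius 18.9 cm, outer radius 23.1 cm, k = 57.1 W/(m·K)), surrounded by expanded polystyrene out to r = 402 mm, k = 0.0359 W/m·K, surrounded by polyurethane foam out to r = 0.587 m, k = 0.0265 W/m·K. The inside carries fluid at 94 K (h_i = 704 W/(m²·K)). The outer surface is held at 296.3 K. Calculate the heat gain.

Resistance network (inner→outer):
  R_conv,in = 1/(4πr²h) = 1/(4π·0.189²·704) = 0.003164 K/W
  R_cast iron = (1/0.189 − 1/0.231)/(4πk) = 0.9620/(4π·57.1) = 0.001341 K/W
  R_expanded polystyrene = (1/0.231 − 1/0.402)/(4πk) = 1.841/(4π·0.0359) = 4.082 K/W
  R_polyurethane foam = (1/0.402 − 1/0.587)/(4πk) = 0.7840/(4π·0.0265) = 2.354 K/W
ΣR = 0.003164 + 0.001341 + 4.082 + 2.354 = 6.441 K/W
Q = ΔT/ΣR = (94 K − 296.3 K)/6.441 = -31.4 W
(Negative Q ⇒ heat flows inward; heat gain = 31.4 W.)

Q = 31.4 W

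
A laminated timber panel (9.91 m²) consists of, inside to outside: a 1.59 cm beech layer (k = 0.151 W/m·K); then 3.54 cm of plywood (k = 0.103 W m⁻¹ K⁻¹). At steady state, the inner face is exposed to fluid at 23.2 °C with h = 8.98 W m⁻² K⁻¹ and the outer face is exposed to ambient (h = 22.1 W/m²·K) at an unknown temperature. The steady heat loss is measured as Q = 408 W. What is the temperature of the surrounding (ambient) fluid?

Sum the resistances:
  R_conv,in = 1/(hA) = 1/(8.98·9.91) = 0.01124 K/W
  R_beech = L/(kA) = 0.0159/(0.151·9.91) = 0.01063 K/W
  R_plywood = L/(kA) = 0.0354/(0.103·9.91) = 0.03468 K/W
  R_conv,out = 1/(hA) = 1/(22.1·9.91) = 0.004566 K/W
ΣR = 0.06111 K/W
ΔT = Q·ΣR = 408 × 0.06111 = 24.93 K
Heat flows outward, so T_out = T_in − ΔT = 23.2 − 24.93 = -1.73 °C

T_out = -1.73 °C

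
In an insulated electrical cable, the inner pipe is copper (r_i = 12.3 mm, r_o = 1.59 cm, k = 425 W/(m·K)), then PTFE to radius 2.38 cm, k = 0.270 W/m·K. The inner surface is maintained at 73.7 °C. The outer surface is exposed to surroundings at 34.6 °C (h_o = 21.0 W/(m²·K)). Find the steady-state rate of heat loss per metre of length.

Q' = 70.3 W/m

Series thermal resistances, inner to outer:
  R'_copper = ln(0.0159/0.0123)/(2πk) = 0.2567/(2π·425) = 9.614×10^-5 m·K/W
  R'_PTFE = ln(0.0238/0.0159)/(2πk) = 0.4034/(2π·0.270) = 0.2378 m·K/W
  R'_conv,out = 1/(2πr h) = 1/(2π·0.0238·21.0) = 0.3184 m·K/W
ΣR = 9.614×10^-5 + 0.2378 + 0.3184 = 0.5563 m·K/W
Q' = ΔT/ΣR = (73.7 °C − 34.6 °C)/0.5563 = 70.3 W/m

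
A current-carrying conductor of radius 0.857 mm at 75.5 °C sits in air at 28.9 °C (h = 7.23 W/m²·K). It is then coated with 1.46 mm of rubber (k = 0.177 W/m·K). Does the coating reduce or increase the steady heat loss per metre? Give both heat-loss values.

Critical radius for a cylinder: r_cr = k/h = 0.0245 m = 2.45 cm.
Outer radius after coating: r₂ = 8.57×10^-4 + 0.00146 = 0.002317 m.
Since r₁ < r_cr and r₂ ≤ r_cr, the coating moves toward the maximum at r_cr — heat loss rises.
Bare: R = 1/(2πr₁h) = 25.69 m·K/W; Q = 46.6/25.69 = 1.81 W/m.
Coated: R = R_cond + R_conv = 10.40 m·K/W; Q = 46.6/10.40 = 4.48 W/m.

increases: 1.81 → 4.48 W/m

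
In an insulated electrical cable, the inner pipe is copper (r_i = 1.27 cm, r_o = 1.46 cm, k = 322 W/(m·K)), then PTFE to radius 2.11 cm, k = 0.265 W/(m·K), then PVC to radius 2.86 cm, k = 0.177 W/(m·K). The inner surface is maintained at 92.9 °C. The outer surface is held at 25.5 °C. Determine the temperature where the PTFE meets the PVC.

T = 62.8 °C

Treat each layer as a resistance in series:
  R'_copper = ln(0.0146/0.0127)/(2πk) = 0.1394/(2π·322) = 6.891×10^-5 m·K/W
  R'_PTFE = ln(0.0211/0.0146)/(2πk) = 0.3683/(2π·0.265) = 0.2212 m·K/W
  R'_PVC = ln(0.0286/0.0211)/(2πk) = 0.3041/(2π·0.177) = 0.2735 m·K/W
ΣR = 6.891×10^-5 + 0.2212 + 0.2735 = 0.4948 m·K/W
Q' = ΔT/ΣR = (92.9 °C − 25.5 °C)/0.4948 = 136.2 W/m
From the inner boundary to the PTFE/PVC interface, ΣR_partial = 0.2213 m·K/W.
T_interface = T_in − Q'·ΣR_partial = 92.9 °C − (136.2)(0.2213) = 62.8 °C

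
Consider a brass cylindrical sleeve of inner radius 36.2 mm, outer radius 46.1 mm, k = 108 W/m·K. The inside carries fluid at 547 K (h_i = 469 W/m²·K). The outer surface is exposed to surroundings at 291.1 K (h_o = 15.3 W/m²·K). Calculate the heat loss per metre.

Series thermal resistances, inner to outer:
  R'_conv,in = 1/(2πr h) = 1/(2π·0.0362·469) = 0.009374 m·K/W
  R'_brass = ln(0.0461/0.0362)/(2πk) = 0.2418/(2π·108) = 3.563×10^-4 m·K/W
  R'_conv,out = 1/(2πr h) = 1/(2π·0.0461·15.3) = 0.2256 m·K/W
ΣR = 0.009374 + 3.563×10^-4 + 0.2256 = 0.2353 m·K/W
Q' = ΔT/ΣR = (547 K − 291.1 K)/0.2353 = 1090 W/m

Q' = 1090 W/m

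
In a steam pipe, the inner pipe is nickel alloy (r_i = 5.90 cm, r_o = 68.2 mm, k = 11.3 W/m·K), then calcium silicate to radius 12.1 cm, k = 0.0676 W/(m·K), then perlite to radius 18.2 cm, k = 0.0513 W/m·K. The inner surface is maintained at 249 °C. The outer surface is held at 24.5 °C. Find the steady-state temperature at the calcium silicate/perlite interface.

Series thermal resistances, inner to outer:
  R'_nickel alloy = ln(0.0682/0.0590)/(2πk) = 0.1449/(2π·11.3) = 0.002041 m·K/W
  R'_calcium silicate = ln(0.121/0.0682)/(2πk) = 0.5733/(2π·0.0676) = 1.350 m·K/W
  R'_perlite = ln(0.182/0.121)/(2πk) = 0.4082/(2π·0.0513) = 1.266 m·K/W
ΣR = 0.002041 + 1.350 + 1.266 = 2.618 m·K/W
Q' = ΔT/ΣR = (249 °C − 24.5 °C)/2.618 = 85.75 W/m
From the inner boundary to the calcium silicate/perlite interface, ΣR_partial = 1.352 m·K/W.
T_interface = T_in − Q'·ΣR_partial = 249 °C − (85.75)(1.352) = 133 °C

T = 133 °C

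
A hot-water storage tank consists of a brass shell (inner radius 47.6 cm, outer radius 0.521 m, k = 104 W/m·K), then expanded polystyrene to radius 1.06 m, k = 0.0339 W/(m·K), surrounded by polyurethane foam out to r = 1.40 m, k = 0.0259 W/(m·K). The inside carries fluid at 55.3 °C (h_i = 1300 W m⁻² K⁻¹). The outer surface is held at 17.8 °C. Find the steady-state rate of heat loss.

Q = 12.5 W

Treat each layer as a resistance in series:
  R_conv,in = 1/(4πr²h) = 1/(4π·0.476²·1300) = 2.702×10^-4 K/W
  R_brass = (1/0.476 − 1/0.521)/(4πk) = 0.1815/(4π·104) = 1.388×10^-4 K/W
  R_expanded polystyrene = (1/0.521 − 1/1.06)/(4πk) = 0.9760/(4π·0.0339) = 2.291 K/W
  R_polyurethane foam = (1/1.06 − 1/1.40)/(4πk) = 0.2291/(4π·0.0259) = 0.7039 K/W
ΣR = 2.702×10^-4 + 1.388×10^-4 + 2.291 + 0.7039 = 2.995 K/W
Q = ΔT/ΣR = (55.3 °C − 17.8 °C)/2.995 = 12.5 W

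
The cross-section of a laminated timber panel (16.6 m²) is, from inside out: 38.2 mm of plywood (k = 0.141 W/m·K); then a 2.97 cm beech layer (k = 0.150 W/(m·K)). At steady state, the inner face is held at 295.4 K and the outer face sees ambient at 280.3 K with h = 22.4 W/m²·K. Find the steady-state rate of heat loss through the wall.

Treat each layer as a resistance in series:
  R_plywood = L/(kA) = 0.0382/(0.141·16.6) = 0.01632 K/W
  R_beech = L/(kA) = 0.0297/(0.150·16.6) = 0.01193 K/W
  R_conv,out = 1/(hA) = 1/(22.4·16.6) = 0.002689 K/W
ΣR = 0.01632 + 0.01193 + 0.002689 = 0.03094 K/W
Q = ΔT/ΣR = (295.4 K − 280.3 K)/0.03094 = 488 W

Q = 488 W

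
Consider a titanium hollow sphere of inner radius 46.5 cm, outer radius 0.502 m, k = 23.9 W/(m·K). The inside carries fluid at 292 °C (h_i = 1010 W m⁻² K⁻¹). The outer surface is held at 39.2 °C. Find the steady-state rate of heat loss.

Resistance network (inner→outer):
  R_conv,in = 1/(4πr²h) = 1/(4π·0.465²·1010) = 3.644×10^-4 K/W
  R_titanium = (1/0.465 − 1/0.502)/(4πk) = 0.1585/(4π·23.9) = 5.278×10^-4 K/W
ΣR = 3.644×10^-4 + 5.278×10^-4 = 8.922×10^-4 K/W
Q = ΔT/ΣR = (292 °C − 39.2 °C)/8.922×10^-4 = 2.83×10^5 W

Q = 2.83×10^5 W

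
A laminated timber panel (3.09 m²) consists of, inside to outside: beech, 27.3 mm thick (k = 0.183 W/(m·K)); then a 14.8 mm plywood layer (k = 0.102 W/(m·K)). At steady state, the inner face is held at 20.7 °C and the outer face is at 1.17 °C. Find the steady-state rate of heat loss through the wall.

Treat each layer as a resistance in series:
  R_beech = L/(kA) = 0.0273/(0.183·3.09) = 0.04828 K/W
  R_plywood = L/(kA) = 0.0148/(0.102·3.09) = 0.04696 K/W
ΣR = 0.04828 + 0.04696 = 0.09524 K/W
Q = ΔT/ΣR = (20.7 °C − 1.17 °C)/0.09524 = 205 W

Q = 205 W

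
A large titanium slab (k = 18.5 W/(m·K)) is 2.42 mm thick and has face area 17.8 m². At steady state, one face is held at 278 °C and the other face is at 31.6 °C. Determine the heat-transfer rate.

Q = kA·ΔT/L = 18.5 × 17.8 × |278 °C − 31.6 °C| / 0.00242 = 3.35×10^7 W

Q = 33500 kW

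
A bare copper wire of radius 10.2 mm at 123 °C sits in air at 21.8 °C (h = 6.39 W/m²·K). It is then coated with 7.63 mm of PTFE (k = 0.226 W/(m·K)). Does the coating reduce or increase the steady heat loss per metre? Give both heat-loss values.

increases: 41.4 → 56.5 W/m

Critical radius for a cylinder: r_cr = k/h = 0.0354 m = 3.54 cm.
Outer radius after coating: r₂ = 0.0102 + 0.00763 = 0.01783 m.
Since r₁ < r_cr and r₂ ≤ r_cr, the coating moves toward the maximum at r_cr — heat loss rises.
Bare: R = 1/(2πr₁h) = 2.442 m·K/W; Q = 101.2/2.442 = 41.4 W/m.
Coated: R = R_cond + R_conv = 1.790 m·K/W; Q = 101.2/1.790 = 56.5 W/m.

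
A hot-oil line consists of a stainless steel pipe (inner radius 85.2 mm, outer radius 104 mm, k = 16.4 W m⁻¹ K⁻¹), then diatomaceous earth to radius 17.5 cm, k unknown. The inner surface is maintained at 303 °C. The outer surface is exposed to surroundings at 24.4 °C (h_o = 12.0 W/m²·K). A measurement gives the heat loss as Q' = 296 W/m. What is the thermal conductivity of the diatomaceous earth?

ΣR = ΔT/Q' = |303 − 24.4|/296 = 0.9412 m·K/W
Known resistances:
  R'_stainless steel = ln(0.104/0.0852)/(2πk) = 0.1994/(2π·16.4) = 0.001935 m·K/W
  R'_conv,out = 1/(2πr h) = 1/(2π·0.175·12.0) = 0.07579 m·K/W
R_diatomaceous earth = ΣR − ΣR_known = 0.9412 − 0.07773 = 0.8635 m·K/W
ln(r₂/r₁)/(2πk) = 0.8635 ⇒ k = 0.5204/(2π·0.8635) = 0.0959 W/m·K

k = 0.0959 W/m·K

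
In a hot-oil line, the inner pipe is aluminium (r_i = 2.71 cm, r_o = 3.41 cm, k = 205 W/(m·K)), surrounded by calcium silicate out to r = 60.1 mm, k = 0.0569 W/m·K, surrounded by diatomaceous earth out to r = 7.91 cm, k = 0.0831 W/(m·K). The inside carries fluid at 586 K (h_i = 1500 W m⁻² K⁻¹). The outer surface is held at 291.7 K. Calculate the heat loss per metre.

Treat each layer as a resistance in series:
  R'_conv,in = 1/(2πr h) = 1/(2π·0.0271·1500) = 0.003915 m·K/W
  R'_aluminium = ln(0.0341/0.0271)/(2πk) = 0.2298/(2π·205) = 1.784×10^-4 m·K/W
  R'_calcium silicate = ln(0.0601/0.0341)/(2πk) = 0.5667/(2π·0.0569) = 1.585 m·K/W
  R'_diatomaceous earth = ln(0.0791/0.0601)/(2πk) = 0.2747/(2π·0.0831) = 0.5261 m·K/W
ΣR = 0.003915 + 1.784×10^-4 + 1.585 + 0.5261 = 2.115 m·K/W
Q' = ΔT/ΣR = (586 K − 291.7 K)/2.115 = 139 W/m

Q' = 139 W/m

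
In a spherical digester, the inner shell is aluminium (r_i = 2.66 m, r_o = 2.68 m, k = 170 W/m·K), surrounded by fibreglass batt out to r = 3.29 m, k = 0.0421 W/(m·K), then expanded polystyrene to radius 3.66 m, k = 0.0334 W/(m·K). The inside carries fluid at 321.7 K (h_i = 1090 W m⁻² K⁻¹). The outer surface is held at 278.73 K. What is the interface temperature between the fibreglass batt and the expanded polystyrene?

T = 294.2 K

Treat each layer as a resistance in series:
  R_conv,in = 1/(4πr²h) = 1/(4π·2.66²·1090) = 1.032×10^-5 K/W
  R_aluminium = (1/2.66 − 1/2.68)/(4πk) = 0.002806/(4π·170) = 1.313×10^-6 K/W
  R_fibreglass batt = (1/2.68 − 1/3.29)/(4πk) = 0.06918/(4π·0.0421) = 0.1308 K/W
  R_expanded polystyrene = (1/3.29 − 1/3.66)/(4πk) = 0.03073/(4π·0.0334) = 0.07321 K/W
ΣR = 1.032×10^-5 + 1.313×10^-6 + 0.1308 + 0.07321 = 0.2040 K/W
Q = ΔT/ΣR = (321.7 K − 278.73 K)/0.2040 = 210.6 W
From the inner boundary to the fibreglass batt/expanded polystyrene interface, ΣR_partial = 0.1308 K/W.
T_interface = T_in − Q·ΣR_partial = 321.7 K − (210.6)(0.1308) = 294.2 K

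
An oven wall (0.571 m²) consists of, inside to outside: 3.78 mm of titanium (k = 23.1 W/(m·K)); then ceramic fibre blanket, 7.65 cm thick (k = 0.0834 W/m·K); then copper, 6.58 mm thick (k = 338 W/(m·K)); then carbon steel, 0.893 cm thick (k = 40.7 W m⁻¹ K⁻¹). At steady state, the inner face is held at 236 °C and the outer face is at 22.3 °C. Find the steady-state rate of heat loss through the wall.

Series thermal resistances, inner to outer:
  R_titanium = L/(kA) = 0.00378/(23.1·0.571) = 2.866×10^-4 K/W
  R_ceramic fibre blanket = L/(kA) = 0.0765/(0.0834·0.571) = 1.606 K/W
  R_copper = L/(kA) = 0.00658/(338·0.571) = 3.409×10^-5 K/W
  R_carbon steel = L/(kA) = 0.00893/(40.7·0.571) = 3.843×10^-4 K/W
ΣR = 2.866×10^-4 + 1.606 + 3.409×10^-5 + 3.843×10^-4 = 1.607 K/W
Q = ΔT/ΣR = (236 °C − 22.3 °C)/1.607 = 133 W

Q = 133 W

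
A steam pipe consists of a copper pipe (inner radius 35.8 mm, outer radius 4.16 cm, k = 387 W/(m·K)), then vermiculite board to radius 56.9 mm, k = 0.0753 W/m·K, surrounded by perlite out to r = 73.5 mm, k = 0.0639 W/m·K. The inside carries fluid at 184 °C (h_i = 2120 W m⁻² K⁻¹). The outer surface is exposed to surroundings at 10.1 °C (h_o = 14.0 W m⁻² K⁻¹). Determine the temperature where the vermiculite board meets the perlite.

T = 105 °C

Resistance network (inner→outer):
  R'_conv,in = 1/(2πr h) = 1/(2π·0.0358·2120) = 0.002097 m·K/W
  R'_copper = ln(0.0416/0.0358)/(2πk) = 0.1502/(2π·387) = 6.175×10^-5 m·K/W
  R'_vermiculite board = ln(0.0569/0.0416)/(2πk) = 0.3132/(2π·0.0753) = 0.6620 m·K/W
  R'_perlite = ln(0.0735/0.0569)/(2πk) = 0.2560/(2π·0.0639) = 0.6376 m·K/W
  R'_conv,out = 1/(2πr h) = 1/(2π·0.0735·14.0) = 0.1547 m·K/W
ΣR = 0.002097 + 6.175×10^-5 + 0.6620 + 0.6376 + 0.1547 = 1.456 m·K/W
Q' = ΔT/ΣR = (184 °C − 10.1 °C)/1.456 = 119.4 W/m
From the inner boundary to the vermiculite board/perlite interface, ΣR_partial = 0.6642 m·K/W.
T_interface = T_in − Q'·ΣR_partial = 184 °C − (119.4)(0.6642) = 105 °C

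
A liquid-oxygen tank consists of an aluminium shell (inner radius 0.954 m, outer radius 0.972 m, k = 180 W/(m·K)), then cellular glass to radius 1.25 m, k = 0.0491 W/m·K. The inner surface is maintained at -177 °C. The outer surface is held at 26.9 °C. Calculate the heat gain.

Q = 550 W

Treat each layer as a resistance in series:
  R_aluminium = (1/0.954 − 1/0.972)/(4πk) = 0.01941/(4π·180) = 8.582×10^-6 K/W
  R_cellular glass = (1/0.972 − 1/1.25)/(4πk) = 0.2288/(4π·0.0491) = 0.3708 K/W
ΣR = 8.582×10^-6 + 0.3708 = 0.3708 K/W
Q = ΔT/ΣR = (-177 °C − 26.9 °C)/0.3708 = -550 W
(Negative Q ⇒ heat flows inward; heat gain = 550 W.)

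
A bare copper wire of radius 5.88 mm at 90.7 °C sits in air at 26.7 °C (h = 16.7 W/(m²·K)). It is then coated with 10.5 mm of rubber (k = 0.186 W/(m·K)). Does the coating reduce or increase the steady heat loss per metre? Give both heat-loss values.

increases: 39.5 → 43.9 W/m

Critical radius for a cylinder: r_cr = k/h = 0.0111 m = 1.11 cm.
Outer radius after coating: r₂ = 0.00588 + 0.0105 = 0.01638 m.
r₁ < r_cr < r₂: heat loss rises to a maximum at r_cr then falls. Whether the coating helps depends on whether Q(r₂) has dropped back below Q(r₁).
Bare: R = 1/(2πr₁h) = 1.621 m·K/W; Q = 64/1.621 = 39.5 W/m.
Coated: R = R_cond + R_conv = 1.458 m·K/W; Q = 64/1.458 = 43.9 W/m.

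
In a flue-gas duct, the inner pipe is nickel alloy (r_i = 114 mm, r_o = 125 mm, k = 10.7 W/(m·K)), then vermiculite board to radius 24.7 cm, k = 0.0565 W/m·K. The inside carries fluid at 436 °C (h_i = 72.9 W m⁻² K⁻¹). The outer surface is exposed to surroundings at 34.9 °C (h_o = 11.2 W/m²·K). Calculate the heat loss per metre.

Resistance network (inner→outer):
  R'_conv,in = 1/(2πr h) = 1/(2π·0.114·72.9) = 0.01915 m·K/W
  R'_nickel alloy = ln(0.125/0.114)/(2πk) = 0.09212/(2π·10.7) = 0.001370 m·K/W
  R'_vermiculite board = ln(0.247/0.125)/(2πk) = 0.6811/(2π·0.0565) = 1.919 m·K/W
  R'_conv,out = 1/(2πr h) = 1/(2π·0.247·11.2) = 0.05753 m·K/W
ΣR = 0.01915 + 0.001370 + 1.919 + 0.05753 = 1.997 m·K/W
Q' = ΔT/ΣR = (436 °C − 34.9 °C)/1.997 = 201 W/m

Q' = 201 W/m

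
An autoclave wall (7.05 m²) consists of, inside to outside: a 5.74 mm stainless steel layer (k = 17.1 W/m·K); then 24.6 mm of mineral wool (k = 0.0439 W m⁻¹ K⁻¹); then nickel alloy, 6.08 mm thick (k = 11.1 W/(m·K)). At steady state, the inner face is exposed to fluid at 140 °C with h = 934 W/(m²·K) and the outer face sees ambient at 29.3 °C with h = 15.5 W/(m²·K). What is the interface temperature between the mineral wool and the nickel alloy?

T = 40.8 °C

Resistance network (inner→outer):
  R_conv,in = 1/(hA) = 1/(934·7.05) = 1.519×10^-4 K/W
  R_stainless steel = L/(kA) = 0.00574/(17.1·7.05) = 4.761×10^-5 K/W
  R_mineral wool = L/(kA) = 0.0246/(0.0439·7.05) = 0.07948 K/W
  R_nickel alloy = L/(kA) = 0.00608/(11.1·7.05) = 7.769×10^-5 K/W
  R_conv,out = 1/(hA) = 1/(15.5·7.05) = 0.009151 K/W
ΣR = 1.519×10^-4 + 4.761×10^-5 + 0.07948 + 7.769×10^-5 + 0.009151 = 0.08891 K/W
Q = ΔT/ΣR = (140 °C − 29.3 °C)/0.08891 = 1245 W
From the inner boundary to the mineral wool/nickel alloy interface, ΣR_partial = 0.07968 K/W.
T_interface = T_in − Q·ΣR_partial = 140 °C − (1245)(0.07968) = 40.8 °C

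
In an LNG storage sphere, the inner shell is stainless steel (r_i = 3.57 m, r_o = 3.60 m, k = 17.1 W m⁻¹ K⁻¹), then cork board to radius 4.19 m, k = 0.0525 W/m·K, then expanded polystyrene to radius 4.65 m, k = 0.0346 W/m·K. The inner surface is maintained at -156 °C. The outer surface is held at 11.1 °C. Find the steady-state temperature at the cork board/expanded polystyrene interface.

Treat each layer as a resistance in series:
  R_stainless steel = (1/3.57 − 1/3.60)/(4πk) = 0.002334/(4π·17.1) = 1.086×10^-5 K/W
  R_cork board = (1/3.60 − 1/4.19)/(4πk) = 0.03911/(4π·0.0525) = 0.05929 K/W
  R_expanded polystyrene = (1/4.19 − 1/4.65)/(4πk) = 0.02361/(4π·0.0346) = 0.05430 K/W
ΣR = 1.086×10^-5 + 0.05929 + 0.05430 = 0.1136 K/W
Q = ΔT/ΣR = (-156 °C − 11.1 °C)/0.1136 = -1471 W
From the inner boundary to the cork board/expanded polystyrene interface, ΣR_partial = 0.05930 K/W.
T_interface = T_in − Q·ΣR_partial = -156 °C − (-1471)(0.05930) = -68.8 °C

T = -68.8 °C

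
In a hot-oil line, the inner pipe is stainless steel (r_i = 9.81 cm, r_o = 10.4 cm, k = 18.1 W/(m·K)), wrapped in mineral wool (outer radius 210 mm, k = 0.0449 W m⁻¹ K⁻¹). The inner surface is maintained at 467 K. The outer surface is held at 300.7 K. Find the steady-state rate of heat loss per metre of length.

Treat each layer as a resistance in series:
  R'_stainless steel = ln(0.104/0.0981)/(2πk) = 0.05840/(2π·18.1) = 5.135×10^-4 m·K/W
  R'_mineral wool = ln(0.210/0.104)/(2πk) = 0.7027/(2π·0.0449) = 2.491 m·K/W
ΣR = 5.135×10^-4 + 2.491 = 2.492 m·K/W
Q' = ΔT/ΣR = (467 K − 300.7 K)/2.492 = 66.7 W/m

Q' = 66.7 W/m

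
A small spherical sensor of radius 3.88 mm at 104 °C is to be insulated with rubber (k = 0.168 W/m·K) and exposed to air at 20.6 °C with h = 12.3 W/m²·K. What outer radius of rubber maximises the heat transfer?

For a sphere, r_cr = 2k_ins/h = 2·0.168/12.3 = 0.0273 m = 2.73 cm

r_cr = 2.73 cm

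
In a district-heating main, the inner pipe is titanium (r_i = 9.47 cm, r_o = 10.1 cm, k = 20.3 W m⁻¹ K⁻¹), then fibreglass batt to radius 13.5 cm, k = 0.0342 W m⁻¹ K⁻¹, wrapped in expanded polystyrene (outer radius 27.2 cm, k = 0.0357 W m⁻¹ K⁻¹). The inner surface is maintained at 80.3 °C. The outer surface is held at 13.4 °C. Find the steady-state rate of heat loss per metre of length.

Resistance network (inner→outer):
  R'_titanium = ln(0.101/0.0947)/(2πk) = 0.06441/(2π·20.3) = 5.050×10^-4 m·K/W
  R'_fibreglass batt = ln(0.135/0.101)/(2πk) = 0.2902/(2π·0.0342) = 1.350 m·K/W
  R'_expanded polystyrene = ln(0.272/0.135)/(2πk) = 0.7005/(2π·0.0357) = 3.123 m·K/W
ΣR = 5.050×10^-4 + 1.350 + 3.123 = 4.474 m·K/W
Q' = ΔT/ΣR = (80.3 °C − 13.4 °C)/4.474 = 15.0 W/m

Q' = 15.0 W/m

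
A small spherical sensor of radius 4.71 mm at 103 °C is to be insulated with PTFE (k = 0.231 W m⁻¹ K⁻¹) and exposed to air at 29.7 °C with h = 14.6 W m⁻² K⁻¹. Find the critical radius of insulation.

r_cr = 3.16 cm

For a sphere, r_cr = 2k_ins/h = 2·0.231/14.6 = 0.0316 m = 3.16 cm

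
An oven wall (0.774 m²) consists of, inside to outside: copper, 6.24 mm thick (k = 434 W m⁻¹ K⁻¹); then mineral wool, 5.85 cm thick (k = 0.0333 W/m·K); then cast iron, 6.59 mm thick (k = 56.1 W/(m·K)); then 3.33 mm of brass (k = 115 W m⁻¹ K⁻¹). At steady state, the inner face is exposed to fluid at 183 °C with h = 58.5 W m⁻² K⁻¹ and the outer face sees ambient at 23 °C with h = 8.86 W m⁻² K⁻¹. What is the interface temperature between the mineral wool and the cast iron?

T = 32.6 °C

Treat each layer as a resistance in series:
  R_conv,in = 1/(hA) = 1/(58.5·0.774) = 0.02209 K/W
  R_copper = L/(kA) = 0.00624/(434·0.774) = 1.858×10^-5 K/W
  R_mineral wool = L/(kA) = 0.0585/(0.0333·0.774) = 2.270 K/W
  R_cast iron = L/(kA) = 0.00659/(56.1·0.774) = 1.518×10^-4 K/W
  R_brass = L/(kA) = 0.00333/(115·0.774) = 3.741×10^-5 K/W
  R_conv,out = 1/(hA) = 1/(8.86·0.774) = 0.1458 K/W
ΣR = 0.02209 + 1.858×10^-5 + 2.270 + 1.518×10^-4 + 3.741×10^-5 + 0.1458 = 2.438 K/W
Q = ΔT/ΣR = (183 °C − 23 °C)/2.438 = 65.63 W
From the inner boundary to the mineral wool/cast iron interface, ΣR_partial = 2.292 K/W.
T_interface = T_in − Q·ΣR_partial = 183 °C − (65.63)(2.292) = 32.6 °C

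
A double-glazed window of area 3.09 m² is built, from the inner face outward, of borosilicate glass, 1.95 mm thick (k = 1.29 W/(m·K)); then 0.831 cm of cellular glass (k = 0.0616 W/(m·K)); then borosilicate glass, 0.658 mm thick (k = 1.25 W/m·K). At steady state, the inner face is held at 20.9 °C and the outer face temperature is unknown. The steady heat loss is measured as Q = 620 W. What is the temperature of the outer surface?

T_out = -6.58 °C

Series resistances:
  R_borosilicate glass = L/(kA) = 0.00195/(1.29·3.09) = 4.892×10^-4 K/W
  R_cellular glass = L/(kA) = 0.00831/(0.0616·3.09) = 0.04366 K/W
  R_borosilicate glass = L/(kA) = 6.58×10^-4/(1.25·3.09) = 1.704×10^-4 K/W
ΣR = 0.04432 K/W
ΔT = Q·ΣR = 620 × 0.04432 = 27.48 K
Heat flows outward, so T_out = T_in − ΔT = 20.9 − 27.48 = -6.58 °C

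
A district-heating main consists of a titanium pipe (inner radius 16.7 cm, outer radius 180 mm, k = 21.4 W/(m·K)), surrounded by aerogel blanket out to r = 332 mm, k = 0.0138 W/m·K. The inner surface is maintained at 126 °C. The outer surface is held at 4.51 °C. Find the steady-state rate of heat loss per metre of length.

Resistance network (inner→outer):
  R'_titanium = ln(0.180/0.167)/(2πk) = 0.07496/(2π·21.4) = 5.575×10^-4 m·K/W
  R'_aerogel blanket = ln(0.332/0.180)/(2πk) = 0.6122/(2π·0.0138) = 7.060 m·K/W
ΣR = 5.575×10^-4 + 7.060 = 7.061 m·K/W
Q' = ΔT/ΣR = (126 °C − 4.51 °C)/7.061 = 17.2 W/m

Q' = 17.2 W/m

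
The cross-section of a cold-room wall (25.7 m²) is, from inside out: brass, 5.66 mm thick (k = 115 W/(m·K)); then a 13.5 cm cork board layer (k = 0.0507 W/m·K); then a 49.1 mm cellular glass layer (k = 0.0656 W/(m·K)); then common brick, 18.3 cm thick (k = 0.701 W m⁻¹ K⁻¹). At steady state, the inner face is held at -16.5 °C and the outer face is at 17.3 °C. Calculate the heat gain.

Q = 237 W

Treat each layer as a resistance in series:
  R_brass = L/(kA) = 0.00566/(115·25.7) = 1.915×10^-6 K/W
  R_cork board = L/(kA) = 0.135/(0.0507·25.7) = 0.1036 K/W
  R_cellular glass = L/(kA) = 0.0491/(0.0656·25.7) = 0.02912 K/W
  R_common brick = L/(kA) = 0.183/(0.701·25.7) = 0.01016 K/W
ΣR = 1.915×10^-6 + 0.1036 + 0.02912 + 0.01016 = 0.1429 K/W
Q = ΔT/ΣR = (-16.5 °C − 17.3 °C)/0.1429 = -237 W
(Negative Q ⇒ heat flows inward; heat gain = 237 W.)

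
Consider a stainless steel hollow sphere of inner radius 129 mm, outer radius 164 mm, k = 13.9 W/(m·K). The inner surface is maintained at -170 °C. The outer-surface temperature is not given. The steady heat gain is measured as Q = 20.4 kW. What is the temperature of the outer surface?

T_out = 23.2 °C

Sum the resistances:
  R_stainless steel = (1/0.129 − 1/0.164)/(4πk) = 1.654/(4π·13.9) = 0.009471 K/W
ΣR = 0.009471 K/W
ΔT = Q·ΣR = 20400 × 0.009471 = 193.2 K
Heat flows inward, so T_out = T_in + ΔT = -170 + 193.2 = 23.2 °C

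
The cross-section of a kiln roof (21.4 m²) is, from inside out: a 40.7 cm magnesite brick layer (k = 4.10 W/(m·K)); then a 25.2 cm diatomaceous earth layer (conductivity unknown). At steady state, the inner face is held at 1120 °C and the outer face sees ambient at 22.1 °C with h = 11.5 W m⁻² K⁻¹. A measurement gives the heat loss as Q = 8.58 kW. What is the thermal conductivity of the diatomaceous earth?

k = 0.0987 W/m·K

ΣR = ΔT/Q = |1120 − 22.1|/8580 = 0.1280 K/W
Known resistances:
  R_magnesite brick = L/(kA) = 0.407/(4.10·21.4) = 0.004639 K/W
  R_conv,out = 1/(hA) = 1/(11.5·21.4) = 0.004063 K/W
R_diatomaceous earth = ΣR − ΣR_known = 0.1280 − 0.008702 = 0.1193 K/W
L/(kA) = 0.1193 ⇒ k = 0.252/(0.1193·21.4) = 0.0987 W/m·K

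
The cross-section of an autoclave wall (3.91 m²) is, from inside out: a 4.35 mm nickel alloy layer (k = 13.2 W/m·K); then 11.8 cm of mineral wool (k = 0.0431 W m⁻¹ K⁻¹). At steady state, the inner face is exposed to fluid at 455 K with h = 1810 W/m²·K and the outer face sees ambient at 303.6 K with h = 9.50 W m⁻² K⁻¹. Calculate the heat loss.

Treat each layer as a resistance in series:
  R_conv,in = 1/(hA) = 1/(1810·3.91) = 1.413×10^-4 K/W
  R_nickel alloy = L/(kA) = 0.00435/(13.2·3.91) = 8.428×10^-5 K/W
  R_mineral wool = L/(kA) = 0.118/(0.0431·3.91) = 0.7002 K/W
  R_conv,out = 1/(hA) = 1/(9.50·3.91) = 0.02692 K/W
ΣR = 1.413×10^-4 + 8.428×10^-5 + 0.7002 + 0.02692 = 0.7273 K/W
Q = ΔT/ΣR = (455 K − 303.6 K)/0.7273 = 208 W

Q = 208 W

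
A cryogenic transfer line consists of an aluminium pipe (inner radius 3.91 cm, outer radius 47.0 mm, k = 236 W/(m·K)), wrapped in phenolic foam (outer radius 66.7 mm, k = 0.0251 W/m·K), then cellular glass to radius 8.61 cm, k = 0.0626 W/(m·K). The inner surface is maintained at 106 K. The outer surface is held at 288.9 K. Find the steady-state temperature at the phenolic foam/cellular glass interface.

T = 247.5 K

Series thermal resistances, inner to outer:
  R'_aluminium = ln(0.0470/0.0391)/(2πk) = 0.1840/(2π·236) = 1.241×10^-4 m·K/W
  R'_phenolic foam = ln(0.0667/0.0470)/(2πk) = 0.3501/(2π·0.0251) = 2.220 m·K/W
  R'_cellular glass = ln(0.0861/0.0667)/(2πk) = 0.2553/(2π·0.0626) = 0.6491 m·K/W
ΣR = 1.241×10^-4 + 2.220 + 0.6491 = 2.869 m·K/W
Q' = ΔT/ΣR = (106 K − 288.9 K)/2.869 = -63.75 W/m
From the inner boundary to the phenolic foam/cellular glass interface, ΣR_partial = 2.220 m·K/W.
T_interface = T_in − Q'·ΣR_partial = 106 K − (-63.75)(2.220) = 247.5 K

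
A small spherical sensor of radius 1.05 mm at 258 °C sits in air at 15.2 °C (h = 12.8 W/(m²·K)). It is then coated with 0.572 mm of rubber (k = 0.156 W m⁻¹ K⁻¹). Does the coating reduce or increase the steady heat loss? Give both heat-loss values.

increases: 0.0431 → 0.0958 W

Critical radius for a sphere: r_cr = 2k/h = 0.0244 m = 2.44 cm.
Outer radius after coating: r₂ = 0.00105 + 5.72×10^-4 = 0.001622 m.
Since r₁ < r_cr and r₂ ≤ r_cr, the coating moves toward the maximum at r_cr — heat loss rises.
Bare: R = 1/(4πr₁²h) = 5639 K/W; Q = 242.8/5639 = 0.0431 W.
Coated: R = R_cond + R_conv = 2534 K/W; Q = 242.8/2534 = 0.0958 W.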